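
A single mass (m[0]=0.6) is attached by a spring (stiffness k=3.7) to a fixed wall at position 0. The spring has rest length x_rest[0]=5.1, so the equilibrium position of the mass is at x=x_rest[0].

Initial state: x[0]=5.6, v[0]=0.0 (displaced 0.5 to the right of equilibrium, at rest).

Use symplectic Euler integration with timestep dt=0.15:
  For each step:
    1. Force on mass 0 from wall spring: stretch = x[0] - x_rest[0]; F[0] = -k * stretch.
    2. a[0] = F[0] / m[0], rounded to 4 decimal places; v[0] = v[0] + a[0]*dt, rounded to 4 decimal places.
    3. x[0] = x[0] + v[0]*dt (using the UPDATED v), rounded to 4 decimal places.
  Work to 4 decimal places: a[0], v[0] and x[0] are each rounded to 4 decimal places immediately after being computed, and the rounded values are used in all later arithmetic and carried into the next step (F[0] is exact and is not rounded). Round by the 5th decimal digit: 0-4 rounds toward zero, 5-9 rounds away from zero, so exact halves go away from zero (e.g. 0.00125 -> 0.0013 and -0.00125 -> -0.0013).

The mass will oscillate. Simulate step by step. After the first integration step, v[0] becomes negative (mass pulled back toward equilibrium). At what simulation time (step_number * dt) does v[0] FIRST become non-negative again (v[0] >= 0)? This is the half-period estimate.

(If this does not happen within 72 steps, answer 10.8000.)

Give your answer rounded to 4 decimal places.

Answer: 1.3500

Derivation:
Step 0: x=[5.6000] v=[0.0000]
Step 1: x=[5.5306] v=[-0.4625]
Step 2: x=[5.4015] v=[-0.8608]
Step 3: x=[5.2305] v=[-1.1397]
Step 4: x=[5.0414] v=[-1.2604]
Step 5: x=[4.8605] v=[-1.2062]
Step 6: x=[4.7128] v=[-0.9847]
Step 7: x=[4.6188] v=[-0.6265]
Step 8: x=[4.5916] v=[-0.1814]
Step 9: x=[4.6349] v=[0.2889]
First v>=0 after going negative at step 9, time=1.3500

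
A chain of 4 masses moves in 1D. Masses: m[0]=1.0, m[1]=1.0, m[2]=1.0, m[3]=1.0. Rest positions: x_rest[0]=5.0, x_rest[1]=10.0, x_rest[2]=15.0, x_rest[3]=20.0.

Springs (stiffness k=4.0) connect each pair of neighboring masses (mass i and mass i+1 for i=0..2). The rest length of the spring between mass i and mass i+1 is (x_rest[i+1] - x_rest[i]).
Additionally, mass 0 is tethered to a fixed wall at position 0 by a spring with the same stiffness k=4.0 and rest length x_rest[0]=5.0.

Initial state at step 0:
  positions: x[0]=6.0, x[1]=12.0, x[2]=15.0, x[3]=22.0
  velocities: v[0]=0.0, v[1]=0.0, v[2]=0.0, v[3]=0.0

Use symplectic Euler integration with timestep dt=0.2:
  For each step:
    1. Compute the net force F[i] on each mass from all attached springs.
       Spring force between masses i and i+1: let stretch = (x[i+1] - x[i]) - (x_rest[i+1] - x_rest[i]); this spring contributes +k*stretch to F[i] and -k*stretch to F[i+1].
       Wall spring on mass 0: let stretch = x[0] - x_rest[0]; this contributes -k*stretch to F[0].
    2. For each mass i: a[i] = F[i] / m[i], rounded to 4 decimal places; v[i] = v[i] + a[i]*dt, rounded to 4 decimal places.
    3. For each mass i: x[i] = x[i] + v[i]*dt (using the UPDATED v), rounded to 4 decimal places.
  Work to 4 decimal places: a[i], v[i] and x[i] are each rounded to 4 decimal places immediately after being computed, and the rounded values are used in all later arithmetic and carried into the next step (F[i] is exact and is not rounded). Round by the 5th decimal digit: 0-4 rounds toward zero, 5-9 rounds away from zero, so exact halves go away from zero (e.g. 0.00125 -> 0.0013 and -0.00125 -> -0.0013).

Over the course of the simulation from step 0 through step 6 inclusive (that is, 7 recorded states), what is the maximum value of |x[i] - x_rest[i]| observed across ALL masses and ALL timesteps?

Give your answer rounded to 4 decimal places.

Step 0: x=[6.0000 12.0000 15.0000 22.0000] v=[0.0000 0.0000 0.0000 0.0000]
Step 1: x=[6.0000 11.5200 15.6400 21.6800] v=[0.0000 -2.4000 3.2000 -1.6000]
Step 2: x=[5.9232 10.8160 16.5872 21.1936] v=[-0.3840 -3.5200 4.7360 -2.4320]
Step 3: x=[5.6815 10.2525 17.3480 20.7702] v=[-1.2083 -2.8173 3.8042 -2.1171]
Step 4: x=[5.2622 10.0930 17.5211 20.5992] v=[-2.0967 -0.7977 0.8656 -0.8549]
Step 5: x=[4.7738 10.3490 16.9982 20.7357] v=[-2.4418 1.2801 -2.6144 0.6826]
Step 6: x=[4.4137 10.7769 16.0094 21.0742] v=[-1.8007 2.1393 -4.9438 1.6926]
Max displacement = 2.5211

Answer: 2.5211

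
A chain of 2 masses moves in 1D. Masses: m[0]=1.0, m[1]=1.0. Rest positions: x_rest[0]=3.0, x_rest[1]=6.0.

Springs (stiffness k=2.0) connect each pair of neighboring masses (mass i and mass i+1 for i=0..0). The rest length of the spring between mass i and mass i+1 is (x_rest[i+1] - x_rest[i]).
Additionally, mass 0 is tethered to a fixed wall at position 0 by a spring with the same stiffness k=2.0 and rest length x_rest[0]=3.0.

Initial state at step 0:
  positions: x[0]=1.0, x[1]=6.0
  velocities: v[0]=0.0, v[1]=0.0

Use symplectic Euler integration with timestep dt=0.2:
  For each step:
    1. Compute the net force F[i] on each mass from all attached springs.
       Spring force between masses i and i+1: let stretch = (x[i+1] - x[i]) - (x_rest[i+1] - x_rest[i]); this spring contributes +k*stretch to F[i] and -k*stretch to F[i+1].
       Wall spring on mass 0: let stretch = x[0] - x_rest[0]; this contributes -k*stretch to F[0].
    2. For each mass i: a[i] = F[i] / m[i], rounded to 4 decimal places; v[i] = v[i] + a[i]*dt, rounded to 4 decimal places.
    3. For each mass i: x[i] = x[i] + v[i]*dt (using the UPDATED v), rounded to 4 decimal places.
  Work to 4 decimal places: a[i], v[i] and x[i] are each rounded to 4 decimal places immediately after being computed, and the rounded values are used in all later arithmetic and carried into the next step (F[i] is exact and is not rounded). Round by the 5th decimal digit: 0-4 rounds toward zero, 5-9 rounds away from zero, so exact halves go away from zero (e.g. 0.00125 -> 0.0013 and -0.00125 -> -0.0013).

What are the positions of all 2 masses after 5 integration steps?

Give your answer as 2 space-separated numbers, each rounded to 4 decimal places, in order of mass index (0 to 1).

Step 0: x=[1.0000 6.0000] v=[0.0000 0.0000]
Step 1: x=[1.3200 5.8400] v=[1.6000 -0.8000]
Step 2: x=[1.8960 5.5584] v=[2.8800 -1.4080]
Step 3: x=[2.6133 5.2238] v=[3.5866 -1.6730]
Step 4: x=[3.3304 4.9204] v=[3.5855 -1.5172]
Step 5: x=[3.9083 4.7298] v=[2.8893 -0.9532]

Answer: 3.9083 4.7298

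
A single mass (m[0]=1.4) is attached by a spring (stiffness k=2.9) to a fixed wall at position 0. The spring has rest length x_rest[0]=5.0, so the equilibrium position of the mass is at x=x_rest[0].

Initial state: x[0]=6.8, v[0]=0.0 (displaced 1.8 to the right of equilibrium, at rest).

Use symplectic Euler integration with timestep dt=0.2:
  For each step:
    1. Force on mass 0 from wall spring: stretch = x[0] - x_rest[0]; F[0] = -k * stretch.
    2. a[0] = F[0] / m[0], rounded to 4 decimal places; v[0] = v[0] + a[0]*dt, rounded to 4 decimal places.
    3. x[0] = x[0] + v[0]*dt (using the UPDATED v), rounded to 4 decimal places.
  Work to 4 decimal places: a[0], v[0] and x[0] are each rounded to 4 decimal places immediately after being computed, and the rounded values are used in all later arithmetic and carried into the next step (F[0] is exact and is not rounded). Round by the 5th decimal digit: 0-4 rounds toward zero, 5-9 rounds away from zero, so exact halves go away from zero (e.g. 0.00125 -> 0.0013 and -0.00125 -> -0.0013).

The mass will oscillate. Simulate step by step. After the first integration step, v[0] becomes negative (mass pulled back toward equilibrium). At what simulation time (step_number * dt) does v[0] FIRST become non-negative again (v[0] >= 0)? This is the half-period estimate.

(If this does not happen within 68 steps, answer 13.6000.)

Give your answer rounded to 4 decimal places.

Step 0: x=[6.8000] v=[0.0000]
Step 1: x=[6.6509] v=[-0.7457]
Step 2: x=[6.3650] v=[-1.4296]
Step 3: x=[5.9660] v=[-1.9951]
Step 4: x=[5.4869] v=[-2.3953]
Step 5: x=[4.9675] v=[-2.5970]
Step 6: x=[4.4508] v=[-2.5835]
Step 7: x=[3.9796] v=[-2.3560]
Step 8: x=[3.5929] v=[-1.9333]
Step 9: x=[3.3228] v=[-1.3504]
Step 10: x=[3.1917] v=[-0.6556]
Step 11: x=[3.2104] v=[0.0936]
First v>=0 after going negative at step 11, time=2.2000

Answer: 2.2000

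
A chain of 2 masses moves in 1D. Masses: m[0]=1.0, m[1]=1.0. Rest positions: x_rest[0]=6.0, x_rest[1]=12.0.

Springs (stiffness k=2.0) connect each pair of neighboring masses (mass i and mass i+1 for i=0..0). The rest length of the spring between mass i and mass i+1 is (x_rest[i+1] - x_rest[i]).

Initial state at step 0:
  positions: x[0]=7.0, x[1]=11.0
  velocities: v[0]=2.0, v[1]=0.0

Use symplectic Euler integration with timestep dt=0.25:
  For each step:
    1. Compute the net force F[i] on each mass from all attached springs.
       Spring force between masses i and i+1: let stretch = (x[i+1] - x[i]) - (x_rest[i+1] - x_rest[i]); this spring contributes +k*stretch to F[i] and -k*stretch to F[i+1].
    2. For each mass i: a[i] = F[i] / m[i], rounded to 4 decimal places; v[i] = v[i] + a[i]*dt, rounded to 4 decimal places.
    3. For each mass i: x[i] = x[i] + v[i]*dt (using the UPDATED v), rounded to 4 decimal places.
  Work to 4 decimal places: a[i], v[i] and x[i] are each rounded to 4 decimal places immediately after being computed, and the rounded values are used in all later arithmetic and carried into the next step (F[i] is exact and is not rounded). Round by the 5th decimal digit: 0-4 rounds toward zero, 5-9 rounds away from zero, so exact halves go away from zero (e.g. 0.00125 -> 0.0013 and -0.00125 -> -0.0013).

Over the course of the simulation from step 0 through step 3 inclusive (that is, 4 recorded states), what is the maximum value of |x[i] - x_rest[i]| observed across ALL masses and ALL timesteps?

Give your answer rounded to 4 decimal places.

Step 0: x=[7.0000 11.0000] v=[2.0000 0.0000]
Step 1: x=[7.2500 11.2500] v=[1.0000 1.0000]
Step 2: x=[7.2500 11.7500] v=[0.0000 2.0000]
Step 3: x=[7.0625 12.4375] v=[-0.7500 2.7500]
Max displacement = 1.2500

Answer: 1.2500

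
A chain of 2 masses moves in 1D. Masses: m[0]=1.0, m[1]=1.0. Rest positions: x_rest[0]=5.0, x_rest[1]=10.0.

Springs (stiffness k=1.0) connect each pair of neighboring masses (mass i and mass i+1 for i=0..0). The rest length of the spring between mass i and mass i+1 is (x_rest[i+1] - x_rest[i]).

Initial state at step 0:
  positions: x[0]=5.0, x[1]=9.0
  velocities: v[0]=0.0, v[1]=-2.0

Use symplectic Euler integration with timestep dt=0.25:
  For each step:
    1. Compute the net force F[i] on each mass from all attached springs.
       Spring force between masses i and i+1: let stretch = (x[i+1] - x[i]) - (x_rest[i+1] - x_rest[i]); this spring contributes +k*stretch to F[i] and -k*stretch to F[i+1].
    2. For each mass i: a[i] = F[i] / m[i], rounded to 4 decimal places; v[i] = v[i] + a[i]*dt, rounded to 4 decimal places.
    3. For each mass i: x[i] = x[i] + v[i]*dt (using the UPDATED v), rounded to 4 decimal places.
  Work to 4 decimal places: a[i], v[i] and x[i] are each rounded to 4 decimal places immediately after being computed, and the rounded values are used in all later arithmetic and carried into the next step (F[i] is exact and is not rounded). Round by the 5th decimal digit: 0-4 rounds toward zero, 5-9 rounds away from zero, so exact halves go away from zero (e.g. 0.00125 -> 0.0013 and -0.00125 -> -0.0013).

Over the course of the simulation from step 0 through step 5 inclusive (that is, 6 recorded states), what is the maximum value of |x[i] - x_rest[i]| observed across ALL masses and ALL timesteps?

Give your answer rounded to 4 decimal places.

Step 0: x=[5.0000 9.0000] v=[0.0000 -2.0000]
Step 1: x=[4.9375 8.5625] v=[-0.2500 -1.7500]
Step 2: x=[4.7891 8.2109] v=[-0.5938 -1.4063]
Step 3: x=[4.5420 7.9580] v=[-0.9884 -1.0118]
Step 4: x=[4.1959 7.8041] v=[-1.3844 -0.6158]
Step 5: x=[3.7628 7.7371] v=[-1.7324 -0.2679]
Max displacement = 2.2629

Answer: 2.2629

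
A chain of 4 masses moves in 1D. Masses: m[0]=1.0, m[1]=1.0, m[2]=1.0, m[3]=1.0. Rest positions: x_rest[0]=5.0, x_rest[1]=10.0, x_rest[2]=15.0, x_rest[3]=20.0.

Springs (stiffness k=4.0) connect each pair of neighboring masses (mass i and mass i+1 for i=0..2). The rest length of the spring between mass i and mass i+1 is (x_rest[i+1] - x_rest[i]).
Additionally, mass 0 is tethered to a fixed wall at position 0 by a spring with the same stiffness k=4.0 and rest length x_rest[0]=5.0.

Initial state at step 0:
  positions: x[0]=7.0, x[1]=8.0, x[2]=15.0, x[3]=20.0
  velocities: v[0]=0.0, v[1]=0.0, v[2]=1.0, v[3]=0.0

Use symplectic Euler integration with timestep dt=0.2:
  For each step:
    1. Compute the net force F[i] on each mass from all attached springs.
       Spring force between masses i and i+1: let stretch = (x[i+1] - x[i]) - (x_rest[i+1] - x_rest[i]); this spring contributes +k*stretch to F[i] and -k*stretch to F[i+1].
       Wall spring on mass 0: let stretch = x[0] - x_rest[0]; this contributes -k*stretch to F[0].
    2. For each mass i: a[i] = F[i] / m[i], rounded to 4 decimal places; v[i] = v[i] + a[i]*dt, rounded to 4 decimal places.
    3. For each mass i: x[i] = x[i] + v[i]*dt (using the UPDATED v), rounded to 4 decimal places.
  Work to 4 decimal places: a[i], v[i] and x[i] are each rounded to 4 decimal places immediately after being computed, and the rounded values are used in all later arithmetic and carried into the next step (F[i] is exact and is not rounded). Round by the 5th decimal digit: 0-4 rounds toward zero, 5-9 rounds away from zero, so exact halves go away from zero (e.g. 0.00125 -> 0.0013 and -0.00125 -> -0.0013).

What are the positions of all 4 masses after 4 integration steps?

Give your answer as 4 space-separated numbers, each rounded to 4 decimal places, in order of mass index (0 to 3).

Answer: 2.8501 11.9257 14.8720 19.7759

Derivation:
Step 0: x=[7.0000 8.0000 15.0000 20.0000] v=[0.0000 0.0000 1.0000 0.0000]
Step 1: x=[6.0400 8.9600 14.8800 20.0000] v=[-4.8000 4.8000 -0.6000 0.0000]
Step 2: x=[4.5808 10.4000 14.6320 19.9808] v=[-7.2960 7.2000 -1.2400 -0.0960]
Step 3: x=[3.3197 11.5860 14.5627 19.9058] v=[-6.3053 5.9302 -0.3466 -0.3750]
Step 4: x=[2.8501 11.9257 14.8720 19.7759] v=[-2.3480 1.6985 1.5465 -0.6495]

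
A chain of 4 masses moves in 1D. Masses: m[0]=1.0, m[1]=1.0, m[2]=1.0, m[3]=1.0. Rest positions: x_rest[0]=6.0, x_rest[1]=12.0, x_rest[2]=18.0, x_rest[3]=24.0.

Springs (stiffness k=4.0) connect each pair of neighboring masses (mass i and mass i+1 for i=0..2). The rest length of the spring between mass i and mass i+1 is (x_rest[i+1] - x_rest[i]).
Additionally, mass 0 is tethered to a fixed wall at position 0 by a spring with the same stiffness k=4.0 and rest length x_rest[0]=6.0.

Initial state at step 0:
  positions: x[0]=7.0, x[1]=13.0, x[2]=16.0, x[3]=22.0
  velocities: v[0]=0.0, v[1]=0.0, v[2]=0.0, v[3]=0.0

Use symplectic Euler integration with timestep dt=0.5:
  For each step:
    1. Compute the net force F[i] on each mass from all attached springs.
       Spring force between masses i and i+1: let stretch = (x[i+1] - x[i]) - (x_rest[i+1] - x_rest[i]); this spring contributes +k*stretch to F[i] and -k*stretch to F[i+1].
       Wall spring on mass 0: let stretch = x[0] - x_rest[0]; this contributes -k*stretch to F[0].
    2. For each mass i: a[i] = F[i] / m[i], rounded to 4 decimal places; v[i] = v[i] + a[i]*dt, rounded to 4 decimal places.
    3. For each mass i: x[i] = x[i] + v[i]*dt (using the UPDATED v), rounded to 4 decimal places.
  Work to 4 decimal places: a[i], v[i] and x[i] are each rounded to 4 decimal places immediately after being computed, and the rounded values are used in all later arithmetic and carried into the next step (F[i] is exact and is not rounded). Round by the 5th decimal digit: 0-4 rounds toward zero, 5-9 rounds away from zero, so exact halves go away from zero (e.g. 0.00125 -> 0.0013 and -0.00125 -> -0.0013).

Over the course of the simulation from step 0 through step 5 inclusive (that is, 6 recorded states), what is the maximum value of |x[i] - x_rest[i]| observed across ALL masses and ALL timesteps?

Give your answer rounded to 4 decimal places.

Step 0: x=[7.0000 13.0000 16.0000 22.0000] v=[0.0000 0.0000 0.0000 0.0000]
Step 1: x=[6.0000 10.0000 19.0000 22.0000] v=[-2.0000 -6.0000 6.0000 0.0000]
Step 2: x=[3.0000 12.0000 16.0000 25.0000] v=[-6.0000 4.0000 -6.0000 6.0000]
Step 3: x=[6.0000 9.0000 18.0000 25.0000] v=[6.0000 -6.0000 4.0000 0.0000]
Step 4: x=[6.0000 12.0000 18.0000 24.0000] v=[0.0000 6.0000 0.0000 -2.0000]
Step 5: x=[6.0000 15.0000 18.0000 23.0000] v=[0.0000 6.0000 0.0000 -2.0000]
Max displacement = 3.0000

Answer: 3.0000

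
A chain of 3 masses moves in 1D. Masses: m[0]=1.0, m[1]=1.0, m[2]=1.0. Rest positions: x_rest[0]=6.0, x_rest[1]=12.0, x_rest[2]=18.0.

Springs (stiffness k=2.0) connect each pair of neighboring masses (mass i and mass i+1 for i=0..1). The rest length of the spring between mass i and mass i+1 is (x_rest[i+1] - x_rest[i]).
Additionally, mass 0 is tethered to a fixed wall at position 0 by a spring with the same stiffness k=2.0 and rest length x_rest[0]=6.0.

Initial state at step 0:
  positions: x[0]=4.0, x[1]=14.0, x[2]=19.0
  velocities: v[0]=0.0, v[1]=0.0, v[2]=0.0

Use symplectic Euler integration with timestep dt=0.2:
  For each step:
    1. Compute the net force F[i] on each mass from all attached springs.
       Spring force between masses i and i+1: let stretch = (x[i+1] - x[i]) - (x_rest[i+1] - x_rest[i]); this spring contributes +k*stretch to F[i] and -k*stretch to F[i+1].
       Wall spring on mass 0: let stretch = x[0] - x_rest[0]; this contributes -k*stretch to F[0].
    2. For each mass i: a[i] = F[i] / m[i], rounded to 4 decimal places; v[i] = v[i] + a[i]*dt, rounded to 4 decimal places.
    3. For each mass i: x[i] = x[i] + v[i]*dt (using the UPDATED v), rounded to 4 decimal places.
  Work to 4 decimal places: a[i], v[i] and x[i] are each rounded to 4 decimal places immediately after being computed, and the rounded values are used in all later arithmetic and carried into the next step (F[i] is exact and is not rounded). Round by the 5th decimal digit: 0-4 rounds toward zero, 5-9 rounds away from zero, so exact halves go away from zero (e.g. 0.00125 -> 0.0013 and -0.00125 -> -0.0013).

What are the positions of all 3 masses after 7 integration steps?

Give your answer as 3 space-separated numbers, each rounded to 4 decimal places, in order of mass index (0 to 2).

Answer: 8.2442 11.5244 18.3889

Derivation:
Step 0: x=[4.0000 14.0000 19.0000] v=[0.0000 0.0000 0.0000]
Step 1: x=[4.4800 13.6000 19.0800] v=[2.4000 -2.0000 0.4000]
Step 2: x=[5.3312 12.9088 19.2016] v=[4.2560 -3.4560 0.6080]
Step 3: x=[6.3621 12.1148 19.2998] v=[5.1546 -3.9699 0.4909]
Step 4: x=[7.3443 11.4354 19.3032] v=[4.9108 -3.3970 0.0169]
Step 5: x=[8.0662 11.0581 19.1572] v=[3.6095 -1.8863 -0.7302]
Step 6: x=[8.3822 11.0894 18.8432] v=[1.5798 0.1566 -1.5698]
Step 7: x=[8.2442 11.5244 18.3889] v=[-0.6902 2.1752 -2.2713]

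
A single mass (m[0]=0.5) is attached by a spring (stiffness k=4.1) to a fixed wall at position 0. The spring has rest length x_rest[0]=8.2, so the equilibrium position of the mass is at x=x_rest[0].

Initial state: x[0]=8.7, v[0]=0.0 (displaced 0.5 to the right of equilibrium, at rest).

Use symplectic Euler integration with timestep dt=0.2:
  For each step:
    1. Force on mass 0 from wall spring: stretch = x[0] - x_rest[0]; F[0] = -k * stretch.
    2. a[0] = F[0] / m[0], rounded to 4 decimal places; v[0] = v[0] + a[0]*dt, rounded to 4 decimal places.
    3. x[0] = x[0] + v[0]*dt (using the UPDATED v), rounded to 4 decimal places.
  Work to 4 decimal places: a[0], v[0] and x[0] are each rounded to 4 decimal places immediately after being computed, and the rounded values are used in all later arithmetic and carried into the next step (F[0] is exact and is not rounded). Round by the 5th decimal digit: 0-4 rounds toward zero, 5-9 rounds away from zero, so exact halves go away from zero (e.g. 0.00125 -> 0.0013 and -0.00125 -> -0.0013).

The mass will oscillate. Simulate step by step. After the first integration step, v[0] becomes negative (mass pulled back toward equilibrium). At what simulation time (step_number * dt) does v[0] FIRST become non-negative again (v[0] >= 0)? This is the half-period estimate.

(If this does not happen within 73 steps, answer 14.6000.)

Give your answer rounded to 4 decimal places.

Answer: 1.2000

Derivation:
Step 0: x=[8.7000] v=[0.0000]
Step 1: x=[8.5360] v=[-0.8200]
Step 2: x=[8.2618] v=[-1.3710]
Step 3: x=[7.9673] v=[-1.4724]
Step 4: x=[7.7491] v=[-1.0908]
Step 5: x=[7.6788] v=[-0.3513]
Step 6: x=[7.7795] v=[0.5035]
First v>=0 after going negative at step 6, time=1.2000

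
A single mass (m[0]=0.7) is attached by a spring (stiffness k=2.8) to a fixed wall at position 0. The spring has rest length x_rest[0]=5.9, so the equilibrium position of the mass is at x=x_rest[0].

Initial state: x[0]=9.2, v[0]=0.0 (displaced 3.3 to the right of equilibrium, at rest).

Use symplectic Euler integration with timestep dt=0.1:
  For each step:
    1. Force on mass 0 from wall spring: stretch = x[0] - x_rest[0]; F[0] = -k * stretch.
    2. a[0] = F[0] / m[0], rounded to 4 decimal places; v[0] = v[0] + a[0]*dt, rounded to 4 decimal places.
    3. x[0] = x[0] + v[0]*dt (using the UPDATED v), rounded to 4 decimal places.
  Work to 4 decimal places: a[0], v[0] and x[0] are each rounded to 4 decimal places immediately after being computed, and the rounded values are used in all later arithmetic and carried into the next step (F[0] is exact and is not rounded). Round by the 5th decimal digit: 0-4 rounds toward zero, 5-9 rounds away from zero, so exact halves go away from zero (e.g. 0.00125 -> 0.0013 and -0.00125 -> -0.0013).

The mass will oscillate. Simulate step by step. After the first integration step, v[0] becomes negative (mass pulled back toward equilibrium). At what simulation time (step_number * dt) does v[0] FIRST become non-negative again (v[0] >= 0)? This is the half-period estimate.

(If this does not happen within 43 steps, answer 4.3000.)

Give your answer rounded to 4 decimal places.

Step 0: x=[9.2000] v=[0.0000]
Step 1: x=[9.0680] v=[-1.3200]
Step 2: x=[8.8093] v=[-2.5872]
Step 3: x=[8.4342] v=[-3.7509]
Step 4: x=[7.9577] v=[-4.7646]
Step 5: x=[7.3989] v=[-5.5877]
Step 6: x=[6.7802] v=[-6.1873]
Step 7: x=[6.1263] v=[-6.5394]
Step 8: x=[5.4633] v=[-6.6299]
Step 9: x=[4.8178] v=[-6.4552]
Step 10: x=[4.2156] v=[-6.0223]
Step 11: x=[3.6808] v=[-5.3485]
Step 12: x=[3.2347] v=[-4.4608]
Step 13: x=[2.8952] v=[-3.3947]
Step 14: x=[2.6759] v=[-2.1928]
Step 15: x=[2.5856] v=[-0.9032]
Step 16: x=[2.6279] v=[0.4226]
First v>=0 after going negative at step 16, time=1.6000

Answer: 1.6000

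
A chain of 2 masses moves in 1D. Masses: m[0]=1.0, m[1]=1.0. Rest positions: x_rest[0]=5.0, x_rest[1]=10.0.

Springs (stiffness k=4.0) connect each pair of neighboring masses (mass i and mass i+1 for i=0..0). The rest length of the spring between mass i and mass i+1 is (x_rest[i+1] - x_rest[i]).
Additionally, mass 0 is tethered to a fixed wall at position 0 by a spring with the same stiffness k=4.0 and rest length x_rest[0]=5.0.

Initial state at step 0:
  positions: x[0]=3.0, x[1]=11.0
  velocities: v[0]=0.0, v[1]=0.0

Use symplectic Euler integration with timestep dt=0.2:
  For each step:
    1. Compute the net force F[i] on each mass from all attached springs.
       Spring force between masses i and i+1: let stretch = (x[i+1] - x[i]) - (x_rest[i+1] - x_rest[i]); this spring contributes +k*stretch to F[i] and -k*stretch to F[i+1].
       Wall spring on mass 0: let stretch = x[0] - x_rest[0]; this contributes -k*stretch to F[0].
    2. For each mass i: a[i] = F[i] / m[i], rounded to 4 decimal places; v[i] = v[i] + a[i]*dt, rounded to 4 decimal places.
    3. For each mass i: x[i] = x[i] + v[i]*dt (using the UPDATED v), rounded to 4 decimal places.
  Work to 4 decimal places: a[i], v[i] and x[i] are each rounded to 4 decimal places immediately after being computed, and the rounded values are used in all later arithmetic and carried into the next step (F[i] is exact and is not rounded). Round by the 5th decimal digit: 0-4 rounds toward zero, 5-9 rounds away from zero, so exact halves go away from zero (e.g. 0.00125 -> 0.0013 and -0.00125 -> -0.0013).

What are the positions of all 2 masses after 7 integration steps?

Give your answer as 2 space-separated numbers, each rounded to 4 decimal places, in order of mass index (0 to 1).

Step 0: x=[3.0000 11.0000] v=[0.0000 0.0000]
Step 1: x=[3.8000 10.5200] v=[4.0000 -2.4000]
Step 2: x=[5.0672 9.7648] v=[6.3360 -3.7760]
Step 3: x=[6.2753 9.0580] v=[6.0403 -3.5341]
Step 4: x=[6.9245 8.7059] v=[3.2462 -1.7603]
Step 5: x=[6.7508 8.8688] v=[-0.8683 0.8146]
Step 6: x=[5.8359 9.4928] v=[-4.5745 3.1202]
Step 7: x=[4.5724 10.3317] v=[-6.3177 4.1947]

Answer: 4.5724 10.3317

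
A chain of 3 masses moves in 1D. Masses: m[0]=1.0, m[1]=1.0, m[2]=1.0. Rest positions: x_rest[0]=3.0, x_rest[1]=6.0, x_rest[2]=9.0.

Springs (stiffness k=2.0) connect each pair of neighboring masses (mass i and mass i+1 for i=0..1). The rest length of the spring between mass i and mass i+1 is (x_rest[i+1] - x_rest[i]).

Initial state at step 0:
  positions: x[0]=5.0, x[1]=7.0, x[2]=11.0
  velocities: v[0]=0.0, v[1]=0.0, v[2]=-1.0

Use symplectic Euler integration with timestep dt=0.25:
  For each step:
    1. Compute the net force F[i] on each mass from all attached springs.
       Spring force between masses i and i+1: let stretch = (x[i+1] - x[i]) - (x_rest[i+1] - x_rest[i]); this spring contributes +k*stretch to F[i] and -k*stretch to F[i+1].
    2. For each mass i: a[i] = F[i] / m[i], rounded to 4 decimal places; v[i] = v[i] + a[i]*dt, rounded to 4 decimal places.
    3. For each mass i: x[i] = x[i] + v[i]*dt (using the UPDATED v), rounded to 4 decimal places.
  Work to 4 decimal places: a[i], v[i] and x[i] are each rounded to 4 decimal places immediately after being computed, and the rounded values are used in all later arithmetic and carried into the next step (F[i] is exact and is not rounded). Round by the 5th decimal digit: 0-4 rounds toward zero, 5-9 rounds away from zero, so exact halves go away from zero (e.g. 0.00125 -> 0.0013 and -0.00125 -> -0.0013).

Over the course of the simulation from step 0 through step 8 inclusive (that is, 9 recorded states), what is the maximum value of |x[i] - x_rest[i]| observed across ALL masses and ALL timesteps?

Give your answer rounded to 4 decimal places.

Step 0: x=[5.0000 7.0000 11.0000] v=[0.0000 0.0000 -1.0000]
Step 1: x=[4.8750 7.2500 10.6250] v=[-0.5000 1.0000 -1.5000]
Step 2: x=[4.6719 7.6250 10.2031] v=[-0.8125 1.5000 -1.6875]
Step 3: x=[4.4629 7.9531 9.8340] v=[-0.8360 1.3125 -1.4766]
Step 4: x=[4.3152 8.0801 9.6047] v=[-0.5909 0.5079 -0.9171]
Step 5: x=[4.2631 7.9270 9.5599] v=[-0.2085 -0.6123 -0.1794]
Step 6: x=[4.2940 7.5201 9.6860] v=[0.1235 -1.6278 0.5042]
Step 7: x=[4.3532 6.9806 9.9163] v=[0.2366 -2.1579 0.9213]
Step 8: x=[4.3658 6.4797 10.1547] v=[0.0503 -2.0038 0.9535]
Max displacement = 2.0801

Answer: 2.0801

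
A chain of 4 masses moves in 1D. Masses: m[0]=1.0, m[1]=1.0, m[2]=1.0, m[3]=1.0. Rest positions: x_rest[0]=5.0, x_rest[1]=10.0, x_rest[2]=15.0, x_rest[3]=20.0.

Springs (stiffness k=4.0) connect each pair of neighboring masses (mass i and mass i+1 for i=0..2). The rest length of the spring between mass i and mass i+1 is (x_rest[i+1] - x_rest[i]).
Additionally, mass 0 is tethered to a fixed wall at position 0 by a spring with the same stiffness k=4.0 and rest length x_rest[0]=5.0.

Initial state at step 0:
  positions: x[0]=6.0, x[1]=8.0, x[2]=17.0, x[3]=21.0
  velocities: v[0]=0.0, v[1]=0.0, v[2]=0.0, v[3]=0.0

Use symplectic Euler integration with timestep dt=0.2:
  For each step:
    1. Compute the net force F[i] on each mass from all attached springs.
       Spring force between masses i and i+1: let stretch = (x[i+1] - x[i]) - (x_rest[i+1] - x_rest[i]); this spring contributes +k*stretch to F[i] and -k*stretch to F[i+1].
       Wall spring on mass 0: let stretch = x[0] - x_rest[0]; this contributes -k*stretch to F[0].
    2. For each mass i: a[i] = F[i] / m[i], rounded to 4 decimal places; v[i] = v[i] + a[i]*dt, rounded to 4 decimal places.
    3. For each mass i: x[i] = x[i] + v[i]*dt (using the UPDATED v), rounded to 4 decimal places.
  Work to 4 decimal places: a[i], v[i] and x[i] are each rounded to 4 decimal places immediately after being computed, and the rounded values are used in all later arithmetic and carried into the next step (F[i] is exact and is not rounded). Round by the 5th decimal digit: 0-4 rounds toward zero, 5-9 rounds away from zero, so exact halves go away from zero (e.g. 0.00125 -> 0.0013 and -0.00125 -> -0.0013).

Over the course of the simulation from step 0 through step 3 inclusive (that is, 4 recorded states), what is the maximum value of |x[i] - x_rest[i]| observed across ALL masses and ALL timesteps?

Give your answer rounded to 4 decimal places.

Answer: 2.0996

Derivation:
Step 0: x=[6.0000 8.0000 17.0000 21.0000] v=[0.0000 0.0000 0.0000 0.0000]
Step 1: x=[5.3600 9.1200 16.2000 21.1600] v=[-3.2000 5.6000 -4.0000 0.8000]
Step 2: x=[4.4640 10.7712 15.0608 21.3264] v=[-4.4800 8.2560 -5.6960 0.8320]
Step 3: x=[3.8629 12.0996 14.2378 21.2903] v=[-3.0054 6.6419 -4.1152 -0.1805]
Max displacement = 2.0996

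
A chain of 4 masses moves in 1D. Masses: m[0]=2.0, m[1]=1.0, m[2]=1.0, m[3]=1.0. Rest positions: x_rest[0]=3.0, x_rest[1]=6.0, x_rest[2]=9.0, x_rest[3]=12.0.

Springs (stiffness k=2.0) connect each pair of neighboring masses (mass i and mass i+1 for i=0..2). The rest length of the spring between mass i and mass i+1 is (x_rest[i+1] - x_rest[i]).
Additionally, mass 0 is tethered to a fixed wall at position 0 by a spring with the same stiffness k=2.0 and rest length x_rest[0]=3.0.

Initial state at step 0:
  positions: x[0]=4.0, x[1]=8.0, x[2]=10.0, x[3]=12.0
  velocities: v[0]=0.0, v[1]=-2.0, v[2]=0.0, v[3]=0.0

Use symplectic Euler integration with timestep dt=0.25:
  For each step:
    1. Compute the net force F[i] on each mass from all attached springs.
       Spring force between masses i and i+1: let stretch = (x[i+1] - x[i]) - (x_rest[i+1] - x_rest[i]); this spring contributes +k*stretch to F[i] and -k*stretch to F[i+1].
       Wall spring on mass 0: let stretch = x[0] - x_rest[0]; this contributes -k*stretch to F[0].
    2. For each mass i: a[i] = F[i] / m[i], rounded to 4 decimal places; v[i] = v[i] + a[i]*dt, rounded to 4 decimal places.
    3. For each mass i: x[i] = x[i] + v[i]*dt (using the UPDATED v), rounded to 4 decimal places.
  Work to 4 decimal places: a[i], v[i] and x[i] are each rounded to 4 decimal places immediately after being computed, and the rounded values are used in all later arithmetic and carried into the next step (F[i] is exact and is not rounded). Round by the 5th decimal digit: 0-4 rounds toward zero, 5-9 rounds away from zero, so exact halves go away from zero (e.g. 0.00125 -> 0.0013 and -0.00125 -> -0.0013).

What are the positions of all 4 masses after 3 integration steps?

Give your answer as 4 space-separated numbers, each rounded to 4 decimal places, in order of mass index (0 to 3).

Step 0: x=[4.0000 8.0000 10.0000 12.0000] v=[0.0000 -2.0000 0.0000 0.0000]
Step 1: x=[4.0000 7.2500 10.0000 12.1250] v=[0.0000 -3.0000 0.0000 0.5000]
Step 2: x=[3.9531 6.4375 9.9219 12.3594] v=[-0.1875 -3.2500 -0.3125 0.9375]
Step 3: x=[3.8144 5.7500 9.7129 12.6641] v=[-0.5547 -2.7500 -0.8360 1.2188]

Answer: 3.8144 5.7500 9.7129 12.6641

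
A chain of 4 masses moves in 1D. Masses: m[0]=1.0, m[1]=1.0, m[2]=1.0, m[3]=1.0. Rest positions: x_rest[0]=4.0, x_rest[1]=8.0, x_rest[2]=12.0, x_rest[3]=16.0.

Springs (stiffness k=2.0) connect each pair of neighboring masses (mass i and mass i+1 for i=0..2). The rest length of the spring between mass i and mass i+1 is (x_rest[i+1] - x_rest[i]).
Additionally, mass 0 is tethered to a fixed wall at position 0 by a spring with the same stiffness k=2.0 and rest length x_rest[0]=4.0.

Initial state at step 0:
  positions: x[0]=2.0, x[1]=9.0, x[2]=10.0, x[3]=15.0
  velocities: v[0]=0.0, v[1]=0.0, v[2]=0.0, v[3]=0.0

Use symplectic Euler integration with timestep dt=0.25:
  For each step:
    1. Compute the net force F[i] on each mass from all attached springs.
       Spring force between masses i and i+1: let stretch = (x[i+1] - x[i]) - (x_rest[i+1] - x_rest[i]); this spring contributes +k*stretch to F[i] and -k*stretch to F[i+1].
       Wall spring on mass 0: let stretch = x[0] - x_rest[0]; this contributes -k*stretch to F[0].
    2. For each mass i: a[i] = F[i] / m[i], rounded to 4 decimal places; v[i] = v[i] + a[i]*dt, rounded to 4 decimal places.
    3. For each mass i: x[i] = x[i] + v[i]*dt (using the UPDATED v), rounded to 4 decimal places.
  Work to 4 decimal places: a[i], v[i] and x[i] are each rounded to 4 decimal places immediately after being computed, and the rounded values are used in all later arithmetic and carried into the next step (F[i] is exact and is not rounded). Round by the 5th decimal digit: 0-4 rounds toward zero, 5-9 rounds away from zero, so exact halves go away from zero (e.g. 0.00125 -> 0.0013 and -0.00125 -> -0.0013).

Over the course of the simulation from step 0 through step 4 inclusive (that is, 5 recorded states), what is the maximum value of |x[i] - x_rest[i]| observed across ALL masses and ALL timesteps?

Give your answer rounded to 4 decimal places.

Answer: 2.5139

Derivation:
Step 0: x=[2.0000 9.0000 10.0000 15.0000] v=[0.0000 0.0000 0.0000 0.0000]
Step 1: x=[2.6250 8.2500 10.5000 14.8750] v=[2.5000 -3.0000 2.0000 -0.5000]
Step 2: x=[3.6250 7.0781 11.2656 14.7031] v=[4.0000 -4.6875 3.0625 -0.6875]
Step 3: x=[4.6035 5.9980 11.9375 14.6015] v=[3.9141 -4.3203 2.6875 -0.4063]
Step 4: x=[5.1809 5.4861 12.2000 14.6669] v=[2.3096 -2.0478 1.0498 0.2617]
Max displacement = 2.5139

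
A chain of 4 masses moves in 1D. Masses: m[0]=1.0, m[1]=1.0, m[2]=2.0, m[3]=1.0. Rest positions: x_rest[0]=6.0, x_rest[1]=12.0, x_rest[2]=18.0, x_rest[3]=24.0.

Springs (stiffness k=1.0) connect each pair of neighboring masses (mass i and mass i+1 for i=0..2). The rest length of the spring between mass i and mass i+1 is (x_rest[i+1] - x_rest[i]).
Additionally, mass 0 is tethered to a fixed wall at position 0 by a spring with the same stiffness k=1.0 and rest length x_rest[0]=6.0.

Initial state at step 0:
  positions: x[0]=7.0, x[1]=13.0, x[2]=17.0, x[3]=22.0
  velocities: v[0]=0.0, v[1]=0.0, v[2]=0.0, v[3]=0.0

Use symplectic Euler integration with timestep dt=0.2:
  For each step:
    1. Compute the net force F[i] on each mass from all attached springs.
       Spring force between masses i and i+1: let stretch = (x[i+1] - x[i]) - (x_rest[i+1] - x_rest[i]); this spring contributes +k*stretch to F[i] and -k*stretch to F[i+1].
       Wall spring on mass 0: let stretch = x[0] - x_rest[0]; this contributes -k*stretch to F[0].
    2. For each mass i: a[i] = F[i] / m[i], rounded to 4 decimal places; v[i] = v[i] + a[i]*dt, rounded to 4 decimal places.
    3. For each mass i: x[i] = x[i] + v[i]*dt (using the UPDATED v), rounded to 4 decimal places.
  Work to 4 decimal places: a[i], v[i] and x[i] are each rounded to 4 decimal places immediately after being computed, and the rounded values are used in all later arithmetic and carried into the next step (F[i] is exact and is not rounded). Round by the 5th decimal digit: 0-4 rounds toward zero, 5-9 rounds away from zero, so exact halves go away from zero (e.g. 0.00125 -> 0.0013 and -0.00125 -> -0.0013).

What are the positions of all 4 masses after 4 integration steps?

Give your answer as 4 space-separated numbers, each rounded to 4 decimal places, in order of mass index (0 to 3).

Answer: 6.6015 12.2805 17.1771 22.3878

Derivation:
Step 0: x=[7.0000 13.0000 17.0000 22.0000] v=[0.0000 0.0000 0.0000 0.0000]
Step 1: x=[6.9600 12.9200 17.0200 22.0400] v=[-0.2000 -0.4000 0.1000 0.2000]
Step 2: x=[6.8800 12.7656 17.0584 22.1192] v=[-0.4000 -0.7720 0.1920 0.3960]
Step 3: x=[6.7602 12.5475 17.1122 22.2360] v=[-0.5989 -1.0906 0.2688 0.5838]
Step 4: x=[6.6015 12.2805 17.1771 22.3878] v=[-0.7935 -1.3351 0.3247 0.7590]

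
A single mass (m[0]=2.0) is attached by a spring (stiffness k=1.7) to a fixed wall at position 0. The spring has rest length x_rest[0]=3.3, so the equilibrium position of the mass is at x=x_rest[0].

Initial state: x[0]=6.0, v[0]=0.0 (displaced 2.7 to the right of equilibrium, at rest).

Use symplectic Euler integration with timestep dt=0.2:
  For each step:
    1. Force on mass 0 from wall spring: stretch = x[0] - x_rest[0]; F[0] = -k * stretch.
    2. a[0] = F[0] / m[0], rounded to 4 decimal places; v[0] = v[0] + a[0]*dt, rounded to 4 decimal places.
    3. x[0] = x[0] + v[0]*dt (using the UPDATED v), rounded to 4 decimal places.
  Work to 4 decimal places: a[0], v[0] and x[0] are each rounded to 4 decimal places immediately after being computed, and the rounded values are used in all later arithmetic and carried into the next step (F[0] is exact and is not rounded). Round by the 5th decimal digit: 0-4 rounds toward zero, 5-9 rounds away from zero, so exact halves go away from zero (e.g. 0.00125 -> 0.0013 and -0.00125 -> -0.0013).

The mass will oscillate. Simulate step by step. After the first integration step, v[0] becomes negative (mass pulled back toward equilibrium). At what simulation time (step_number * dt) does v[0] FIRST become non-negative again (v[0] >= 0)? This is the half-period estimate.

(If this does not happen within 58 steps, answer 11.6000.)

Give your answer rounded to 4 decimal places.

Answer: 3.6000

Derivation:
Step 0: x=[6.0000] v=[0.0000]
Step 1: x=[5.9082] v=[-0.4590]
Step 2: x=[5.7277] v=[-0.9024]
Step 3: x=[5.4647] v=[-1.3151]
Step 4: x=[5.1281] v=[-1.6831]
Step 5: x=[4.7293] v=[-1.9939]
Step 6: x=[4.2819] v=[-2.2369]
Step 7: x=[3.8011] v=[-2.4038]
Step 8: x=[3.3033] v=[-2.4890]
Step 9: x=[2.8054] v=[-2.4896]
Step 10: x=[2.3243] v=[-2.4055]
Step 11: x=[1.8764] v=[-2.2396]
Step 12: x=[1.4769] v=[-1.9976]
Step 13: x=[1.1394] v=[-1.6877]
Step 14: x=[0.8753] v=[-1.3204]
Step 15: x=[0.6937] v=[-0.9082]
Step 16: x=[0.6007] v=[-0.4651]
Step 17: x=[0.5995] v=[-0.0062]
Step 18: x=[0.6901] v=[0.4529]
First v>=0 after going negative at step 18, time=3.6000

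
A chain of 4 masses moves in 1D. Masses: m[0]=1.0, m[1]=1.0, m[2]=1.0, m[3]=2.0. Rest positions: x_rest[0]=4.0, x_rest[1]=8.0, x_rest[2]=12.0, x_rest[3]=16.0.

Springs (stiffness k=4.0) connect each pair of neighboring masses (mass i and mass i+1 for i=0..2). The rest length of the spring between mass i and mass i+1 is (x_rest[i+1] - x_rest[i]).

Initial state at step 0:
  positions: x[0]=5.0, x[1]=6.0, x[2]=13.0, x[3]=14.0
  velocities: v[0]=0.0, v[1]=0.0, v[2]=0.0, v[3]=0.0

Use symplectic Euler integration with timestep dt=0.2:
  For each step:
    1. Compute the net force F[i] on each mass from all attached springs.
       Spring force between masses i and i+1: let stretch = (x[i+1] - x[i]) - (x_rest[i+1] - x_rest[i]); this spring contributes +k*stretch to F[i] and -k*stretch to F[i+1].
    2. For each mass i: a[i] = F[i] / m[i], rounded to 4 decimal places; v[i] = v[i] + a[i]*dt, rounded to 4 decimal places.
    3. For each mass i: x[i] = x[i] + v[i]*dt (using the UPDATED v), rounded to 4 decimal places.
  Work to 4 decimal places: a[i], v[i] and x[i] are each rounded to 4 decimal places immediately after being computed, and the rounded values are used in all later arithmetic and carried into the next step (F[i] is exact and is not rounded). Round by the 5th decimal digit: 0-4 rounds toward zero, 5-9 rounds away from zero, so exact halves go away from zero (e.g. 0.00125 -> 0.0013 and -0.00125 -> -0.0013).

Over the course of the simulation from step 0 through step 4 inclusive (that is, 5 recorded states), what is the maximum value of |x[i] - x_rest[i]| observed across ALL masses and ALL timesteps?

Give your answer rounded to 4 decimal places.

Answer: 2.8024

Derivation:
Step 0: x=[5.0000 6.0000 13.0000 14.0000] v=[0.0000 0.0000 0.0000 0.0000]
Step 1: x=[4.5200 6.9600 12.0400 14.2400] v=[-2.4000 4.8000 -4.8000 1.2000]
Step 2: x=[3.7904 8.3424 10.6192 14.6240] v=[-3.6480 6.9120 -7.1040 1.9200]
Step 3: x=[3.1491 9.3608 9.4749 15.0076] v=[-3.2064 5.0918 -5.7216 1.9181]
Step 4: x=[2.8617 9.4035 9.1976 15.2686] v=[-1.4370 0.2137 -1.3867 1.3050]
Max displacement = 2.8024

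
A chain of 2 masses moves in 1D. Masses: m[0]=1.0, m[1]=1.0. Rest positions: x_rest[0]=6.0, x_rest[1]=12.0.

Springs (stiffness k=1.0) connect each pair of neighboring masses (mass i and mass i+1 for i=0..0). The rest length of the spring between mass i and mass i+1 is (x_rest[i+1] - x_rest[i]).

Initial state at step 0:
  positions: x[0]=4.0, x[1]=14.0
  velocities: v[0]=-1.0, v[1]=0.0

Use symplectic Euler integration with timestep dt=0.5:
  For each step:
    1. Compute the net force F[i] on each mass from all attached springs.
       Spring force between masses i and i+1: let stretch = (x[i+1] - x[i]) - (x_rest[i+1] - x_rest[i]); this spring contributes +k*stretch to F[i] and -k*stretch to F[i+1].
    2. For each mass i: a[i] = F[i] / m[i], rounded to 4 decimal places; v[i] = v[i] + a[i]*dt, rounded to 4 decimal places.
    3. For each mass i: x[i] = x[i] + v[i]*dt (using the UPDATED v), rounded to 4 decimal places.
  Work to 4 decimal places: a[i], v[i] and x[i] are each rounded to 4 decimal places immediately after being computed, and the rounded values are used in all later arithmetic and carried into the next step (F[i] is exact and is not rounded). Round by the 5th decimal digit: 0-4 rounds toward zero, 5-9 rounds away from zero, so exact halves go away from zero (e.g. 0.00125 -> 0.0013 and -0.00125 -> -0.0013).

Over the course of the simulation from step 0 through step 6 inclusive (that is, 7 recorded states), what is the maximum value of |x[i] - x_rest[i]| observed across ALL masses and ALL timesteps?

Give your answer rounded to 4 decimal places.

Step 0: x=[4.0000 14.0000] v=[-1.0000 0.0000]
Step 1: x=[4.5000 13.0000] v=[1.0000 -2.0000]
Step 2: x=[5.6250 11.3750] v=[2.2500 -3.2500]
Step 3: x=[6.6875 9.8125] v=[2.1250 -3.1250]
Step 4: x=[7.0313 8.9688] v=[0.6875 -1.6875]
Step 5: x=[6.3594 9.1407] v=[-1.3438 0.3438]
Step 6: x=[4.8828 10.1173] v=[-2.9532 1.9532]
Max displacement = 3.0312

Answer: 3.0312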